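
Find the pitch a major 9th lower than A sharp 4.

G sharp 3

Two letters down from A (plus an octave) reaches G.
A major ninth spans 14 semitones, so from A#4 the target pitch is G#3.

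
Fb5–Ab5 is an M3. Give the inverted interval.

Interval numbers invert to sum to nine: 3 + 6 = 9, so a third inverts to a sixth.
And major becomes minor under inversion, so we get a minor sixth.

m6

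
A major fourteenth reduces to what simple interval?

Subtracting seven from the interval number removes an octave: 14 − 7 = 7.
Quality carries through unchanged, so the simple form is a major seventh.

major 7th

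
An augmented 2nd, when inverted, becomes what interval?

diminished seventh

The rule of nine gives the new number: 9 − 2 = 7, so a second becomes a seventh.
The quality also flips — augmented becomes diminished — giving a diminished seventh.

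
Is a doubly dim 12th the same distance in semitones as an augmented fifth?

No

A doubly diminished twelfth spans 17 semitones; an augmented fifth spans 8 semitones. They differ by 9.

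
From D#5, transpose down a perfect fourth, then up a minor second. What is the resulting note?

Down a perfect fourth from D#5: A#4 (5 semitones down).
Up a minor second from A#4: B4 (1 semitone up).

B4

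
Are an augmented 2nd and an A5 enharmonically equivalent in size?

An augmented second is 3 semitones but an augmented fifth is 8 semitones — different sizes.

No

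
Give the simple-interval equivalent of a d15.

Each octave removed subtracts seven from the number: 15 − 7 = 8.
That makes a diminished fifteenth a compound diminished octave — an octave plus a diminished octave.

diminished octave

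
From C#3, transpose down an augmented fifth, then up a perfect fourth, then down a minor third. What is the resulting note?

Down an augmented fifth from C#3: F2 (8 semitones down).
F2 up a perfect fourth → Bb2 (5 semitones).
Bb2 down a minor third → G2 (3 semitones).

G2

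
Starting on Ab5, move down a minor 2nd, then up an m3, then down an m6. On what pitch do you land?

D5

Ab5 down a minor second → G5 (1 semitone).
G5 up a minor third → Bb5 (3 semitones).
A minor sixth down from Bb5 is D5.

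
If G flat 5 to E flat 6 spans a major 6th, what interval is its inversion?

minor 3rd

Interval numbers invert to sum to nine: 6 + 3 = 9, so a sixth inverts to a third.
Quality inverts too: major becomes minor. That makes the inversion a minor third.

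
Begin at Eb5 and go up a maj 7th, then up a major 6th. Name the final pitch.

B6

Up a major seventh from Eb5: D6 (11 semitones up).
A major sixth up from D6 is B6.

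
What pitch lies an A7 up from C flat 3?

B 3

The seventh takes the letter from C up to B.
An augmented seventh spans 12 semitones, so from Cb3 the target pitch is B3.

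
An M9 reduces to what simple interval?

Take out an octave (7 from the number): 9 − 7 = 2.
So a major ninth is an octave plus a major second. The quality is unchanged.

M2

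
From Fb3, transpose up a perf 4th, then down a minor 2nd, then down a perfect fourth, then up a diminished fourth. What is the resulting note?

Fb3 up a perfect fourth → Bbb3 (5 semitones).
A minor second down from Bbb3 is Ab3.
A perfect fourth down from Ab3 is Eb3.
A diminished fourth up from Eb3 is Abb3.

Abb3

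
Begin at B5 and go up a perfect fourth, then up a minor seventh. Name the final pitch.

A perfect fourth up from B5 is E6.
E6 up a minor seventh → D7 (10 semitones).

D7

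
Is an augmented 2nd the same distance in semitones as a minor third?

Both span 3 semitones: an augmented second and a minor third are the same chromatic distance.

Yes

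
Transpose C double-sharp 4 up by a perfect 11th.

F double-sharp 5

The eleventh's letter: C up four letter names plus an octave → F.
Moving 17 semitones up from C##4 (the size of a perfect eleventh) reaches F##5.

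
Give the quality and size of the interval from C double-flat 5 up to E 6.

C to E spans three letter names (C-D-E), plus an octave: a tenth.
A major tenth would be 16 semitones; Cbb5 to E6 is 18, two semitones wider, so the interval is doubly augmented.
(Equivalently, a compound doubly augmented third: a doubly augmented third plus an octave.)

doubly augmented tenth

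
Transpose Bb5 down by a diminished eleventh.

F#4

Counting four letter names plus an octave down from B lands on F.
A diminished eleventh spans 16 semitones, so from Bb5 the target pitch is F#4.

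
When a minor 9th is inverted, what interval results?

First reduce the compound minor ninth to its simple form, a minor second.
Inverted interval numbers add to nine, so a second pairs with a seventh (2 + 7 = 9).
And minor becomes major under inversion, so we get a major seventh.

major seventh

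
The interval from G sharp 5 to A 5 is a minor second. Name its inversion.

The rule of nine gives the new number: 9 − 2 = 7, so a second becomes a seventh.
Quality inverts too: minor becomes major. That makes the inversion a major seventh.

major seventh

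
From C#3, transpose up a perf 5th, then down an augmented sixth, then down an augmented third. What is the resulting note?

Gbb2

C#3 up a perfect fifth → G#3 (7 semitones).
An augmented sixth down from G#3 is Bb2.
An augmented third down from Bb2 is Gbb2.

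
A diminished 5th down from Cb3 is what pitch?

F2

The fifth takes the letter from C down to F.
A diminished fifth is 6 semitones; 6 semitones down from Cb3 gives F2.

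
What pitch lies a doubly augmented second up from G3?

Two letter names up from G: A.
A doubly augmented second is 4 semitones; 4 semitones up from G3 gives A##3.

A##3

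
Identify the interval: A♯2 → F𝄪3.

A to F spans six letter names (A-B-C-D-E-F), so the interval is some kind of sixth.
The major sixth spans 9 semitones, and A#2 to F##3 is exactly 9 semitones — so this is a major sixth.

major sixth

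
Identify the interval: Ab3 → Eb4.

A to E spans five letter names (A-B-C-D-E), so the interval is some kind of fifth.
Counting semitones, Ab3→Eb4 is 7, which is the perfect fifth.

perfect fifth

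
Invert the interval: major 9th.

First reduce the compound major ninth to its simple form, a major second.
Interval numbers invert to sum to nine: 2 + 7 = 9, so a second inverts to a seventh.
The quality also flips — major becomes minor — giving a minor seventh.

minor 7th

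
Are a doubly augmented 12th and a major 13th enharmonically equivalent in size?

Yes

A doubly augmented twelfth = 21 semitones = a major thirteenth; enharmonically equal.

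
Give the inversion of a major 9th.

minor seventh

First reduce the compound major ninth to its simple form, a major second.
Interval numbers invert to sum to nine: 2 + 7 = 9, so a second inverts to a seventh.
Quality inverts too: major becomes minor. That makes the inversion a minor seventh.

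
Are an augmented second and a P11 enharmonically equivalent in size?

An augmented second is 3 semitones but a perfect eleventh is 17 semitones — different sizes.

No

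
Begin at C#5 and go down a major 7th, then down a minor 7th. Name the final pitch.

Down a major seventh from C#5: D4 (11 semitones down).
D4 down a minor seventh → E3 (10 semitones).

E3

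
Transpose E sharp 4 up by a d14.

D 6

Seven letters up from E (plus an octave) reaches D.
A diminished fourteenth is 21 semitones; 21 semitones up from E#4 gives D6.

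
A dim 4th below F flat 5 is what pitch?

C 5

Four letter names down from F: C.
Moving 4 semitones down from Fb5 (the size of a diminished fourth) reaches C5.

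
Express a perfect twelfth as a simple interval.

P5

Take out an octave (7 from the number): 12 − 7 = 5.
That makes a perfect twelfth a compound perfect fifth — an octave plus a perfect fifth.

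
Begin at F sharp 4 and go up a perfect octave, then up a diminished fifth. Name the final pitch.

Up a perfect octave from F#4: F#5 (12 semitones up).
A diminished fifth up from F#5 is C6.

C 6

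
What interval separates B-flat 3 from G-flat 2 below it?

Descending from Bb3 to Gb2 is the same interval as ascending Gb2 to Bb3.
G to B spans three letter names (G-A-B), plus an octave: a tenth.
Counting semitones, Gb2→Bb3 is 16, which is the major tenth.
(Equivalently, a compound major third: a major third plus an octave.)

M10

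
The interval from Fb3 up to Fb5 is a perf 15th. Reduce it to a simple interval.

Subtracting seven from the interval number removes an octave: 15 − 7 = 8.
Quality carries through unchanged, so the simple form is a perfect octave.

perfect 8th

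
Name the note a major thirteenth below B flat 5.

Six letters down from B (plus an octave) reaches D.
A major thirteenth is 21 semitones; 21 semitones down from Bb5 gives Db4.

D flat 4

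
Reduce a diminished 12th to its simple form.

Subtracting seven from the interval number removes an octave: 12 − 7 = 5.
So a diminished twelfth is an octave plus a diminished fifth. The quality is unchanged.

d5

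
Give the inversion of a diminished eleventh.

augmented fifth

First reduce the compound diminished eleventh to its simple form, a diminished fourth.
Interval numbers invert to sum to nine: 4 + 5 = 9, so a fourth inverts to a fifth.
And diminished becomes augmented under inversion, so we get an augmented fifth.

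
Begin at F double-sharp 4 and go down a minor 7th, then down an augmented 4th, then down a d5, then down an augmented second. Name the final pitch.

F##4 down a minor seventh → G##3 (10 semitones).
An augmented fourth down from G##3 is D#3.
Down a diminished fifth from D#3: G##2 (6 semitones down).
An augmented second down from G##2 is F#2.

F sharp 2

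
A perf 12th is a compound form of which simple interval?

perfect fifth

Subtracting seven from the interval number removes an octave: 12 − 7 = 5.
So a perfect twelfth is an octave plus a perfect fifth. The quality is unchanged.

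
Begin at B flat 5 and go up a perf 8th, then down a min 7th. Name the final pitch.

C 6

A perfect octave up from Bb5 is Bb6.
A minor seventh down from Bb6 is C6.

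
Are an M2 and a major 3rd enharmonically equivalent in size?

No

A major second spans 2 semitones; a major third spans 4 semitones. They differ by 2.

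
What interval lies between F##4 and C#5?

F to C spans five letter names (F-G-A-B-C): a fifth.
A perfect fifth would be 7 semitones; F##4 to C#5 is 6, one semitone narrower, so the interval is diminished.

diminished fifth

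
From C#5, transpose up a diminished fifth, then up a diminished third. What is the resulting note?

Bbb5

Up a diminished fifth from C#5: G5 (6 semitones up).
A diminished third up from G5 is Bbb5.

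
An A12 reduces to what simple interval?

Subtracting seven from the interval number removes an octave: 12 − 7 = 5.
So an augmented twelfth is an octave plus an augmented fifth. The quality is unchanged.

augmented fifth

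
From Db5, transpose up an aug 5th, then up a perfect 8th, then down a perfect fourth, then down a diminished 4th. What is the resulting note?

Up an augmented fifth from Db5: A5 (8 semitones up).
A5 up a perfect octave → A6 (12 semitones).
Down a perfect fourth from A6: E6 (5 semitones down).
A diminished fourth down from E6 is B#5.

B#5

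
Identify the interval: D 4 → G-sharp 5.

augmented eleventh

D to G spans four letter names (D-E-F-G), plus an octave — that makes it an eleventh of some quality.
The perfect eleventh is 17 semitones; here we have 18, one semitone wider: augmented.
(Equivalently, a compound augmented fourth: an augmented fourth plus an octave.)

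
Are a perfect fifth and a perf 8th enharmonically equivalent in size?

No

7 semitones (perfect fifth) vs 12 semitones (perfect octave): not equal.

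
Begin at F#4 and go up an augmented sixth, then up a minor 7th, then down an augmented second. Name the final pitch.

B5

Up an augmented sixth from F#4: D##5 (10 semitones up).
D##5 up a minor seventh → C##6 (10 semitones).
An augmented second down from C##6 is B5.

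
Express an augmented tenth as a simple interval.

A3

Take out an octave (7 from the number): 10 − 7 = 3.
Quality carries through unchanged, so the simple form is an augmented third.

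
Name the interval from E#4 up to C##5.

M6

E to C spans six letter names (E-F-G-A-B-C) — that makes it a sixth of some quality.
The major sixth spans 9 semitones, and E#4 to C##5 is exactly 9 semitones — so this is a major sixth.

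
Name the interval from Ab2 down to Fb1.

Descending from Ab2 to Fb1 is the same interval as ascending Fb1 to Ab2.
F to A spans three letter names (F-G-A), plus an octave, so the interval is some kind of tenth.
Fb1 to Ab2 is 16 semitones, matching the major tenth exactly, so the quality is major.
(Equivalently, a compound major third: a major third plus an octave.)

major 10th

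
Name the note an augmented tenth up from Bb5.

D#7

The tenth's letter: B up three letter names plus an octave → D.
An augmented tenth is 17 semitones; 17 semitones up from Bb5 gives D#7.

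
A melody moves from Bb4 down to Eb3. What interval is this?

perfect twelfth

Descending from Bb4 to Eb3 is the same interval as ascending Eb3 to Bb4.
E to B spans five letter names (E-F-G-A-B), plus an octave, so the interval is some kind of twelfth.
The perfect twelfth spans 19 semitones, and Eb3 to Bb4 is exactly 19 semitones — so this is a perfect twelfth.
(Equivalently, a compound perfect fifth: a perfect fifth plus an octave.)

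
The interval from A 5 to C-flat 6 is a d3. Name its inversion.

augmented sixth

Interval numbers invert to sum to nine: 3 + 6 = 9, so a third inverts to a sixth.
Quality inverts too: diminished becomes augmented. That makes the inversion an augmented sixth.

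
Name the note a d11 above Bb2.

The eleventh's letter: B up four letter names plus an octave → E.
A diminished eleventh spans 16 semitones, so from Bb2 the target pitch is Ebb4.

Ebb4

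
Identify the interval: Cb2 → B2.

augmented seventh

C to B spans seven letter names (C-D-E-F-G-A-B), so the interval is some kind of seventh.
The major seventh is 11 semitones; here we have 12, one semitone wider: augmented.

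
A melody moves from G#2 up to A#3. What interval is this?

major ninth

G to A spans two letter names (G-A), plus an octave, so the interval is some kind of ninth.
G#2 to A#3 is 14 semitones, matching the major ninth exactly, so the quality is major.
(Equivalently, a compound major second: a major second plus an octave.)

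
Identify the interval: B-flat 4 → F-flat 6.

B to F spans five letter names (B-C-D-E-F), plus an octave: a twelfth.
The perfect twelfth is 19 semitones; here we have 18, one semitone narrower: diminished.
(Equivalently, a compound diminished fifth: a diminished fifth plus an octave.)

diminished twelfth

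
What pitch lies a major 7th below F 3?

Counting seven letter names down from F lands on G.
A major seventh spans 11 semitones, so from F3 the target pitch is Gb2.

G flat 2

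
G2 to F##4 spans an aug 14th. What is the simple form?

A7

Each octave removed subtracts seven from the number: 14 − 7 = 7.
That makes an augmented fourteenth a compound augmented seventh — an octave plus an augmented seventh.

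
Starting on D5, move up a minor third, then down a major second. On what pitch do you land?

Eb5

A minor third up from D5 is F5.
A major second down from F5 is Eb5.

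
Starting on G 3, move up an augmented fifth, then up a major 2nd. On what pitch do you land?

Up an augmented fifth from G3: D#4 (8 semitones up).
A major second up from D#4 is E#4.

E sharp 4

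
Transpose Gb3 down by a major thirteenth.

Counting six letter names plus an octave down from G lands on B.
A major thirteenth is 21 semitones; 21 semitones down from Gb3 gives Bbb1.

Bbb1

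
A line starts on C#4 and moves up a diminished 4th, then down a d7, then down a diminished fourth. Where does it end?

D##3

C#4 up a diminished fourth → F4 (4 semitones).
F4 down a diminished seventh → G#3 (9 semitones).
Down a diminished fourth from G#3: D##3 (4 semitones down).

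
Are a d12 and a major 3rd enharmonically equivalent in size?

No

A diminished twelfth spans 18 semitones; a major third spans 4 semitones. They differ by 14.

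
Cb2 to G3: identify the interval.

C to G spans five letter names (C-D-E-F-G), plus an octave — that makes it a twelfth of some quality.
Cb2 to G3 spans 20 semitones — one semitone wider than the perfect twelfth (19) — giving an augmented twelfth.
(Equivalently, a compound augmented fifth: an augmented fifth plus an octave.)

A12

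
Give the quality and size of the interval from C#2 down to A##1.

diminished third

Descending from C#2 to A##1 is the same interval as ascending A##1 to C#2.
A to C spans three letter names (A-B-C), so the interval is some kind of third.
The major third is 4 semitones; here we have 2, two semitones narrower: diminished.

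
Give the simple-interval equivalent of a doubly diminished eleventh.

doubly diminished 4th

Each octave removed subtracts seven from the number: 11 − 7 = 4.
So a doubly diminished eleventh is an octave plus a doubly diminished fourth. The quality is unchanged.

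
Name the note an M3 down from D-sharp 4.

B 3

Three letter names down from D: B.
A major third spans 4 semitones, so from D#4 the target pitch is B3.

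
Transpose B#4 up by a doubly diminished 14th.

The fourteenth's letter: B up seven letter names plus an octave → A.
Moving 20 semitones up from B#4 (the size of a doubly diminished fourteenth) reaches Ab6.

Ab6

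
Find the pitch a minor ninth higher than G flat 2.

A double-flat 3

The ninth's letter: G up two letter names plus an octave → A.
Moving 13 semitones up from Gb2 (the size of a minor ninth) reaches Abb3.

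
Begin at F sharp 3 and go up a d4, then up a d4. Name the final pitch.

F#3 up a diminished fourth → Bb3 (4 semitones).
Bb3 up a diminished fourth → Ebb4 (4 semitones).

E double-flat 4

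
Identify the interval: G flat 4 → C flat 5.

G to C spans four letter names (G-A-B-C) — that makes it a fourth of some quality.
Gb4 to Cb5 is 5 semitones, matching the perfect fourth exactly, so the quality is perfect.

perfect fourth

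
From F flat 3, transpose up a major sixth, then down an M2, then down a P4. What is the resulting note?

G flat 3

Fb3 up a major sixth → Db4 (9 semitones).
A major second down from Db4 is Cb4.
Down a perfect fourth from Cb4: Gb3 (5 semitones down).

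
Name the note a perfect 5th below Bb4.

Eb4

Five letter names down from B: E.
Moving 7 semitones down from Bb4 (the size of a perfect fifth) reaches Eb4.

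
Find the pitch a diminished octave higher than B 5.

B flat 6

The letter stays B (same as the start), shifted an octave up.
A diminished octave is 11 semitones; 11 semitones up from B5 gives Bb6.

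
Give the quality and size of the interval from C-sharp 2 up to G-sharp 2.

C to G spans five letter names (C-D-E-F-G): a fifth.
C#2 to G#2 is 7 semitones, matching the perfect fifth exactly, so the quality is perfect.

perfect 5th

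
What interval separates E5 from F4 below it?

major seventh

Descending from E5 to F4 is the same interval as ascending F4 to E5.
F to E spans seven letter names (F-G-A-B-C-D-E) — that makes it a seventh of some quality.
F4 to E5 is 11 semitones, matching the major seventh exactly, so the quality is major.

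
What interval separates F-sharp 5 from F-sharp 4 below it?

perfect octave

Descending from F#5 to F#4 is the same interval as ascending F#4 to F#5.
F to F is the same letter name, plus an octave, so the interval is some kind of octave.
The perfect octave spans 12 semitones, and F#4 to F#5 is exactly 12 semitones — so this is a perfect octave.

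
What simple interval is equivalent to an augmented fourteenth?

Subtracting seven from the interval number removes an octave: 14 − 7 = 7.
Quality carries through unchanged, so the simple form is an augmented seventh.

A7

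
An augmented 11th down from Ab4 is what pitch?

Counting four letter names plus an octave down from A lands on E.
An augmented eleventh is 18 semitones; 18 semitones down from Ab4 gives Ebb3.

Ebb3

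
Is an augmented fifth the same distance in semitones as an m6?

An augmented fifth = 8 semitones = a minor sixth; enharmonically equal.

Yes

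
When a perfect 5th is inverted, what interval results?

perfect 4th

Interval numbers invert to sum to nine: 5 + 4 = 9, so a fifth inverts to a fourth.
Quality inverts too: perfect stays perfect. That makes the inversion a perfect fourth.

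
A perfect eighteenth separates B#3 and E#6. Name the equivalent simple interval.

perfect fourth

Subtracting seven from the interval number removes an octave: 18 − 14 = 4.
So a perfect eighteenth is 2 octaves plus a perfect fourth. The quality is unchanged.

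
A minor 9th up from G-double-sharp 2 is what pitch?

Two letters up from G (plus an octave) reaches A.
A minor ninth is 13 semitones; 13 semitones up from G##2 gives A#3.

A-sharp 3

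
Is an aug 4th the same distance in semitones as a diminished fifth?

Yes

An augmented fourth = 6 semitones = a diminished fifth; enharmonically equal.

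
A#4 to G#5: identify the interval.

A to G spans seven letter names (A-B-C-D-E-F-G): a seventh.
At 10 semitones, A#4→G#5 falls one short of a major seventh: minor.

minor seventh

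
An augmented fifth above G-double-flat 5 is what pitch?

D-flat 6

The fifth takes the letter from G up to D.
An augmented fifth spans 8 semitones, so from Gbb5 the target pitch is Db6.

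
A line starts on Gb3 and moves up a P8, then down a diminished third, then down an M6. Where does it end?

Gb3 up a perfect octave → Gb4 (12 semitones).
Gb4 down a diminished third → E4 (2 semitones).
A major sixth down from E4 is G3.

G3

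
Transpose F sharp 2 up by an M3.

A sharp 2

Three letter names up from F: A.
A major third is 4 semitones; 4 semitones up from F#2 gives A#2.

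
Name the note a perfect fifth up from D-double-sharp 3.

Five letter names up from D: A.
Moving 7 semitones up from D##3 (the size of a perfect fifth) reaches A##3.

A-double-sharp 3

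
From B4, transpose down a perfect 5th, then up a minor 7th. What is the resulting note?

B4 down a perfect fifth → E4 (7 semitones).
A minor seventh up from E4 is D5.

D5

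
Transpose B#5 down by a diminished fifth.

The fifth takes the letter from B down to E.
A diminished fifth is 6 semitones; 6 semitones down from B#5 gives E##5.

E##5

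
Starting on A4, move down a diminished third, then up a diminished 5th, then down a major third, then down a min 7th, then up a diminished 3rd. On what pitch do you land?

Db4

Down a diminished third from A4: F##4 (2 semitones down).
F##4 up a diminished fifth → C#5 (6 semitones).
Down a major third from C#5: A4 (4 semitones down).
Down a minor seventh from A4: B3 (10 semitones down).
B3 up a diminished third → Db4 (2 semitones).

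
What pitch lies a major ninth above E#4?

The ninth's letter: E up two letter names plus an octave → F.
A major ninth spans 14 semitones, so from E#4 the target pitch is F##5.

F##5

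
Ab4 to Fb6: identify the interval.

A to F spans six letter names (A-B-C-D-E-F), plus an octave — that makes it a thirteenth of some quality.
Ab4 to Fb6 is 20 semitones, a half step short of the major thirteenth (21), so this is minor.
(Equivalently, a compound minor sixth: a minor sixth plus an octave.)

minor 13th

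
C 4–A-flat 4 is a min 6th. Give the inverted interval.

Inverted interval numbers add to nine, so a sixth pairs with a third (6 + 3 = 9).
Quality inverts too: minor becomes major. That makes the inversion a major third.

major third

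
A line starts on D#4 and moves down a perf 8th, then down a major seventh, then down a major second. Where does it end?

D#4 down a perfect octave → D#3 (12 semitones).
Down a major seventh from D#3: E2 (11 semitones down).
Down a major second from E2: D2 (2 semitones down).

D2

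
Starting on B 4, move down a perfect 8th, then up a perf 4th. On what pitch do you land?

B4 down a perfect octave → B3 (12 semitones).
A perfect fourth up from B3 is E4.

E 4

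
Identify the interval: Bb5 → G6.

major sixth

B to G spans six letter names (B-C-D-E-F-G) — that makes it a sixth of some quality.
The major sixth spans 9 semitones, and Bb5 to G6 is exactly 9 semitones — so this is a major sixth.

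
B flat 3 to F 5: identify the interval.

B to F spans five letter names (B-C-D-E-F), plus an octave — that makes it a twelfth of some quality.
The perfect twelfth spans 19 semitones, and Bb3 to F5 is exactly 19 semitones — so this is a perfect twelfth.
(Equivalently, a compound perfect fifth: a perfect fifth plus an octave.)

perfect 12th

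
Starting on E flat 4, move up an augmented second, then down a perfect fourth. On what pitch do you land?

Up an augmented second from Eb4: F#4 (3 semitones up).
Down a perfect fourth from F#4: C#4 (5 semitones down).

C sharp 4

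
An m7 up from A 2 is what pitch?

G 3

The seventh takes the letter from A up to G.
Moving 10 semitones up from A2 (the size of a minor seventh) reaches G3.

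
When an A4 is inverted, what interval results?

Interval numbers invert to sum to nine: 4 + 5 = 9, so a fourth inverts to a fifth.
The quality also flips — augmented becomes diminished — giving a diminished fifth.

diminished fifth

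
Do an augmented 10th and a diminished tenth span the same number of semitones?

No

An augmented tenth spans 17 semitones; a diminished tenth spans 14 semitones. They differ by 3.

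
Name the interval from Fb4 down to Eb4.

minor second

Descending from Fb4 to Eb4 is the same interval as ascending Eb4 to Fb4.
E to F spans two letter names (E-F) — that makes it a second of some quality.
At 1 semitone, Eb4→Fb4 falls one short of a major second: minor.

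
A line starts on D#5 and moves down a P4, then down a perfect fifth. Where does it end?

D#4

A perfect fourth down from D#5 is A#4.
A perfect fifth down from A#4 is D#4.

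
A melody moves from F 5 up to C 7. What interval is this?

F to C spans five letter names (F-G-A-B-C), plus an octave — that makes it a twelfth of some quality.
F5 to C7 is 19 semitones, matching the perfect twelfth exactly, so the quality is perfect.
(Equivalently, a compound perfect fifth: a perfect fifth plus an octave.)

P12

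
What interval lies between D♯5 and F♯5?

D to F spans three letter names (D-E-F) — that makes it a third of some quality.
At 3 semitones, D#5→F#5 falls one short of a major third: minor.

minor 3rd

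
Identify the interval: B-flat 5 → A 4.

minor ninth

Descending from Bb5 to A4 is the same interval as ascending A4 to Bb5.
A to B spans two letter names (A-B), plus an octave, so the interval is some kind of ninth.
At 13 semitones, A4→Bb5 falls one short of a major ninth: minor.
(Equivalently, a compound minor second: a minor second plus an octave.)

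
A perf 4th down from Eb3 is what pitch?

Four letter names down from E: B.
Moving 5 semitones down from Eb3 (the size of a perfect fourth) reaches Bb2.

Bb2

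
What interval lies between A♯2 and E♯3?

perfect 5th

A to E spans five letter names (A-B-C-D-E), so the interval is some kind of fifth.
The perfect fifth spans 7 semitones, and A#2 to E#3 is exactly 7 semitones — so this is a perfect fifth.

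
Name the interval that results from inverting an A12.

First reduce the compound augmented twelfth to its simple form, an augmented fifth.
The rule of nine gives the new number: 9 − 5 = 4, so a fifth becomes a fourth.
And augmented becomes diminished under inversion, so we get a diminished fourth.

d4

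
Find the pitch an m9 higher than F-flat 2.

Two letters up from F (plus an octave) reaches G.
Moving 13 semitones up from Fb2 (the size of a minor ninth) reaches Gbb3.

G-double-flat 3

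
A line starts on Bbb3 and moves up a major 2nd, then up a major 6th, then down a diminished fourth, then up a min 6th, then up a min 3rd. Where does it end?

A major second up from Bbb3 is Cb4.
Cb4 up a major sixth → Ab4 (9 semitones).
Ab4 down a diminished fourth → E4 (4 semitones).
E4 up a minor sixth → C5 (8 semitones).
Up a minor third from C5: Eb5 (3 semitones up).

Eb5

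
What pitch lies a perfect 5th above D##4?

Five letter names up from D: A.
Moving 7 semitones up from D##4 (the size of a perfect fifth) reaches A##4.

A##4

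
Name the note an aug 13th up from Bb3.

Six letters up from B (plus an octave) reaches G.
An augmented thirteenth is 22 semitones; 22 semitones up from Bb3 gives G#5.

G#5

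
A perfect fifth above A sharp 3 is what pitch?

E sharp 4

Counting five letter names up from A lands on E.
A perfect fifth spans 7 semitones, so from A#3 the target pitch is E#4.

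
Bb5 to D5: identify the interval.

minor sixth

Descending from Bb5 to D5 is the same interval as ascending D5 to Bb5.
D to B spans six letter names (D-E-F-G-A-B) — that makes it a sixth of some quality.
At 8 semitones, D5→Bb5 falls one short of a major sixth: minor.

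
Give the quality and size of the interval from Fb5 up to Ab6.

F to A spans three letter names (F-G-A), plus an octave — that makes it a tenth of some quality.
Fb5 to Ab6 is 16 semitones, matching the major tenth exactly, so the quality is major.
(Equivalently, a compound major third: a major third plus an octave.)

M10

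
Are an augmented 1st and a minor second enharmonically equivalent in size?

Yes

An augmented unison spans 1 semitone, and a minor second also spans 1 semitone — they're enharmonic.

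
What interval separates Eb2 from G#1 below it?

diminished 6th

Descending from Eb2 to G#1 is the same interval as ascending G#1 to Eb2.
G to E spans six letter names (G-A-B-C-D-E): a sixth.
The major sixth is 9 semitones; here we have 7, two semitones narrower: diminished.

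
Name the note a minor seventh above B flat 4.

A flat 5

Counting seven letter names up from B lands on A.
A minor seventh is 10 semitones; 10 semitones up from Bb4 gives Ab5.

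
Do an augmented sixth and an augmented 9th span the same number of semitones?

No

10 semitones (augmented sixth) vs 15 semitones (augmented ninth): not equal.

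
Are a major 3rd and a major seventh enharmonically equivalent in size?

4 semitones (major third) vs 11 semitones (major seventh): not equal.

No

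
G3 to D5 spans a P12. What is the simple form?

P5

Each octave removed subtracts seven from the number: 12 − 7 = 5.
That makes a perfect twelfth a compound perfect fifth — an octave plus a perfect fifth.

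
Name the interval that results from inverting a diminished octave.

Inverted interval numbers add to nine, so an octave pairs with a unison (8 + 1 = 9).
The quality also flips — diminished becomes augmented — giving an augmented unison.

augmented unison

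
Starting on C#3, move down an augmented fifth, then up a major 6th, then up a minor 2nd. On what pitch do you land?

Down an augmented fifth from C#3: F2 (8 semitones down).
Up a major sixth from F2: D3 (9 semitones up).
Up a minor second from D3: Eb3 (1 semitone up).

Eb3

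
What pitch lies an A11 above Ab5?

Four letters up from A (plus an octave) reaches D.
An augmented eleventh is 18 semitones; 18 semitones up from Ab5 gives D7.

D7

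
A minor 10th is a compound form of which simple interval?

Each octave removed subtracts seven from the number: 10 − 7 = 3.
Quality carries through unchanged, so the simple form is a minor third.

minor 3rd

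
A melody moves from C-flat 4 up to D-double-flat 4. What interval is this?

C to D spans two letter names (C-D) — that makes it a second of some quality.
At 1 semitone, Cb4→Dbb4 falls one short of a major second: minor.

m2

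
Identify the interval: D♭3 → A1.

d11

Descending from Db3 to A1 is the same interval as ascending A1 to Db3.
A to D spans four letter names (A-B-C-D), plus an octave — that makes it an eleventh of some quality.
A perfect eleventh would be 17 semitones; A1 to Db3 is 16, one semitone narrower, so the interval is diminished.
(Equivalently, a compound diminished fourth: a diminished fourth plus an octave.)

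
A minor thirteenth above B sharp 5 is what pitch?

The thirteenth's letter: B up six letter names plus an octave → G.
Moving 20 semitones up from B#5 (the size of a minor thirteenth) reaches G#7.

G sharp 7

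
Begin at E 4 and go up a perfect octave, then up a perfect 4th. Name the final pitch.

A perfect octave up from E4 is E5.
E5 up a perfect fourth → A5 (5 semitones).

A 5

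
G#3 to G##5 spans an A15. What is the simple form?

augmented octave

Take out an octave (7 from the number): 15 − 7 = 8.
Quality carries through unchanged, so the simple form is an augmented octave.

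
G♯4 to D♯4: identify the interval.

Descending from G#4 to D#4 is the same interval as ascending D#4 to G#4.
D to G spans four letter names (D-E-F-G) — that makes it a fourth of some quality.
Counting semitones, D#4→G#4 is 5, which is the perfect fourth.

perfect fourth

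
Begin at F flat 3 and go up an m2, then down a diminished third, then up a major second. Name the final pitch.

A minor second up from Fb3 is Gbb3.
A diminished third down from Gbb3 is Eb3.
A major second up from Eb3 is F3.

F 3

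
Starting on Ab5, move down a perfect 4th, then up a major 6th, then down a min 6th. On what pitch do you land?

E5

Ab5 down a perfect fourth → Eb5 (5 semitones).
Up a major sixth from Eb5: C6 (9 semitones up).
C6 down a minor sixth → E5 (8 semitones).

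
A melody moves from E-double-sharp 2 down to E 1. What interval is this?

doubly augmented octave

Descending from E##2 to E1 is the same interval as ascending E1 to E##2.
E to E is the same letter name, plus an octave: an octave.
The perfect octave is 12 semitones; here we have 14, two semitones wider: doubly augmented.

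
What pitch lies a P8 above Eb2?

An octave keeps the letter name E, an octave up from E.
A perfect octave spans 12 semitones, so from Eb2 the target pitch is Eb3.

Eb3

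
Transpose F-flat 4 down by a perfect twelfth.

The twelfth's letter: F down five letter names plus an octave → B.
Moving 19 semitones down from Fb4 (the size of a perfect twelfth) reaches Bbb2.

B-double-flat 2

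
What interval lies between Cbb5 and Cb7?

augmented fifteenth

C to C is the same letter name, plus 2 octaves — that makes it a fifteenth of some quality.
A perfect fifteenth would be 24 semitones; Cbb5 to Cb7 is 25, one semitone wider, so the interval is augmented.
(Equivalently, a compound augmented octave: an augmented octave plus an octave.)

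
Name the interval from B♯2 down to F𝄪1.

Descending from B#2 to F##1 is the same interval as ascending F##1 to B#2.
F to B spans four letter names (F-G-A-B), plus an octave — that makes it an eleventh of some quality.
Counting semitones, F##1→B#2 is 17, which is the perfect eleventh.
(Equivalently, a compound perfect fourth: a perfect fourth plus an octave.)

P11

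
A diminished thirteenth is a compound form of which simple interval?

Each octave removed subtracts seven from the number: 13 − 7 = 6.
That makes a diminished thirteenth a compound diminished sixth — an octave plus a diminished sixth.

d6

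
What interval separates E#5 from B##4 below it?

diminished 4th

Descending from E#5 to B##4 is the same interval as ascending B##4 to E#5.
B to E spans four letter names (B-C-D-E), so the interval is some kind of fourth.
B##4 to E#5 spans 4 semitones — one semitone narrower than the perfect fourth (5) — giving a diminished fourth.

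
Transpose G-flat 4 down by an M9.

F-flat 3

Two letters down from G (plus an octave) reaches F.
A major ninth spans 14 semitones, so from Gb4 the target pitch is Fb3.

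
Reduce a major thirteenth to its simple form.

major sixth

Each octave removed subtracts seven from the number: 13 − 7 = 6.
Quality carries through unchanged, so the simple form is a major sixth.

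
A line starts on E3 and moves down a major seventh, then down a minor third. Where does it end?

A major seventh down from E3 is F2.
F2 down a minor third → D2 (3 semitones).

D2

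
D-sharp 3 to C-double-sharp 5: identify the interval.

major fourteenth

D to C spans seven letter names (D-E-F-G-A-B-C), plus an octave — that makes it a fourteenth of some quality.
D#3 to C##5 is 23 semitones, matching the major fourteenth exactly, so the quality is major.
(Equivalently, a compound major seventh: a major seventh plus an octave.)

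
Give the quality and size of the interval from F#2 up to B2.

perfect fourth

F to B spans four letter names (F-G-A-B), so the interval is some kind of fourth.
Counting semitones, F#2→B2 is 5, which is the perfect fourth.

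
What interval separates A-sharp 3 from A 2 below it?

Descending from A#3 to A2 is the same interval as ascending A2 to A#3.
A to A is the same letter name, plus an octave: an octave.
The perfect octave is 12 semitones; here we have 13, one semitone wider: augmented.

augmented octave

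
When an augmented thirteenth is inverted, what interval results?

diminished third

First reduce the compound augmented thirteenth to its simple form, an augmented sixth.
The rule of nine gives the new number: 9 − 6 = 3, so a sixth becomes a third.
Quality inverts too: augmented becomes diminished. That makes the inversion a diminished third.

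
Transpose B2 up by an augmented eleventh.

The eleventh's letter: B up four letter names plus an octave → E.
An augmented eleventh spans 18 semitones, so from B2 the target pitch is E#4.

E#4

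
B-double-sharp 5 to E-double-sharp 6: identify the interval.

B to E spans four letter names (B-C-D-E) — that makes it a fourth of some quality.
B##5 to E##6 is 5 semitones, matching the perfect fourth exactly, so the quality is perfect.

perfect fourth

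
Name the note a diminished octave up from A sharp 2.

For an octave the letter name doesn't change: still A, an octave up.
Moving 11 semitones up from A#2 (the size of a diminished octave) reaches A3.

A 3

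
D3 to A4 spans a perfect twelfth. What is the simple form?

perfect 5th

Subtracting seven from the interval number removes an octave: 12 − 7 = 5.
So a perfect twelfth is an octave plus a perfect fifth. The quality is unchanged.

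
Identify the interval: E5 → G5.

E to G spans three letter names (E-F-G), so the interval is some kind of third.
At 3 semitones, E5→G5 falls one short of a major third: minor.

minor third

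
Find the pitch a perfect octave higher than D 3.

An octave keeps the letter name D, an octave up from D.
A perfect octave spans 12 semitones, so from D3 the target pitch is D4.

D 4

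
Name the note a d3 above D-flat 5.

Three letter names up from D: F.
Moving 2 semitones up from Db5 (the size of a diminished third) reaches Fbb5.

F-double-flat 5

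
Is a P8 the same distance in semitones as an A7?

Yes

A perfect octave spans 12 semitones, and an augmented seventh also spans 12 semitones — they're enharmonic.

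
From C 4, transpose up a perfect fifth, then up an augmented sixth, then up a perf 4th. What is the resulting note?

A perfect fifth up from C4 is G4.
An augmented sixth up from G4 is E#5.
A perfect fourth up from E#5 is A#5.

A sharp 5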